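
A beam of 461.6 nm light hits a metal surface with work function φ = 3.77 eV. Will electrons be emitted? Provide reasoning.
No

For photoemission, the photon energy must exceed the work function.

Photon energy: E = hc/λ = 2.6860 eV
Work function: φ = 3.77 eV

Since E_photon (2.6860 eV) < φ (3.77 eV), photoemission will NOT occur.
The threshold wavelength is λ₀ = hc/φ = 328.9 nm.
Since 461.6 nm > 328.9 nm, the photons lack sufficient energy.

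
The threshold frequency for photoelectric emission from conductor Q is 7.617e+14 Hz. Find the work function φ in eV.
3.15 eV

At the threshold frequency, photon energy equals work function:
φ = hf₀

Calculating:
φ = (6.626×10⁻³⁴ J·s)(7.617e+14 Hz)
φ = 3.15 eV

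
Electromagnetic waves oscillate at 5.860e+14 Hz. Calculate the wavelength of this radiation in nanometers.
511.59 nm

Using the wave equation: c = fλ

Solving for wavelength:
λ = c/f = (3×10⁸ m/s) / (5.860e+14 Hz)
λ = 511.59 nm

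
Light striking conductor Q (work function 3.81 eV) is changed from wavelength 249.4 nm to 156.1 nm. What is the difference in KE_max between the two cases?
2.9713 eV

Using Einstein's equation: KE_max = hc/λ - φ

For λ₁ = 249.4 nm:
KE₁ = hc/λ₁ - φ = 4.9713 - 3.81 = 1.1613 eV

For λ₂ = 156.1 nm:
KE₂ = hc/λ₂ - φ = 7.9426 - 3.81 = 4.1326 eV

Change in KE:
ΔKE = KE₂ - KE₁ = 4.1326 - 1.1613 = 2.9713 eV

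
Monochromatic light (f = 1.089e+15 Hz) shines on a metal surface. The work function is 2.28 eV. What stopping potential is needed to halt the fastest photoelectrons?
2.2237 V

The stopping potential V_s satisfies: eV_s = KE_max

First, find KE_max using Einstein's equation:
E_photon = hf = (6.626×10⁻³⁴ J·s)(1.089e+15 Hz) = 4.5037 eV
KE_max = E_photon - φ = 4.5037 - 2.28 = 2.2237 eV

Since eV_s = KE_max:
V_s = KE_max/e = 2.2237 V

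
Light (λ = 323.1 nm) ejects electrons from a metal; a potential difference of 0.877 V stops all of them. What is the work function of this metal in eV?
2.96 eV

The stopping potential gives the maximum kinetic energy: KE_max = eV_s = 0.877 eV

From Einstein's photoelectric equation: KE_max = hc/λ - φ
Rearranging: φ = hc/λ - KE_max

Calculate photon energy:
E_photon = hc/λ = (6.626×10⁻³⁴ J·s)(3×10⁸ m/s) / (323.1×10⁻⁹ m) = 3.8373 eV

Therefore:
φ = 3.8373 - 0.877 = 2.96 eV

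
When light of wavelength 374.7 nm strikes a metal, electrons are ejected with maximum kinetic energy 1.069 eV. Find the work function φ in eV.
2.24 eV

From Einstein's photoelectric equation: KE_max = hf - φ = hc/λ - φ

Rearranging for φ:
φ = hc/λ - KE_max

Calculate photon energy:
E_photon = hc/λ = 3.3089 eV

Therefore:
φ = 3.3089 - 1.069 = 2.24 eV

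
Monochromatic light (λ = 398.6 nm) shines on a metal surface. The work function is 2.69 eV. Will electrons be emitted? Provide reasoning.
Yes

For photoemission, the photon energy must exceed the work function.

Photon energy: E = hc/λ = 3.1105 eV
Work function: φ = 2.69 eV

Since E_photon (3.1105 eV) > φ (2.69 eV), photoemission WILL occur.
The threshold wavelength is λ₀ = hc/φ = 460.9 nm.
Since 398.6 nm < 460.9 nm, the light has sufficient energy.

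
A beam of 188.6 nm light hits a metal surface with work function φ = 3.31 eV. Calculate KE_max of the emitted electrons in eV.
3.2639 eV

Using Einstein's photoelectric equation: KE_max = hf - φ = hc/λ - φ

First, calculate the photon energy:
E_photon = hc/λ = (6.626×10⁻³⁴ J·s)(3×10⁸ m/s) / (188.6×10⁻⁹ m)
E_photon = 6.5739 eV

Then, the maximum kinetic energy:
KE_max = E_photon - φ = 6.5739 eV - 3.31 eV = 3.2639 eV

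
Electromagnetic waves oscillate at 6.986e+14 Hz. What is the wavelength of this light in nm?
429.13 nm

Using the wave equation: c = fλ

Solving for wavelength:
λ = c/f = (3×10⁸ m/s) / (6.986e+14 Hz)
λ = 429.13 nm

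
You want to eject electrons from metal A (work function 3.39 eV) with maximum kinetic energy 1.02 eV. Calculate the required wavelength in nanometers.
281.14 nm

From Einstein's equation: KE_max = hc/λ - φ

Rearranging for λ:
hc/λ = KE_max + φ
λ = hc/(KE_max + φ)

Required photon energy:
E_photon = KE_max + φ = 1.02 + 3.39 = 4.41 eV

Required wavelength:
λ = hc/E_photon = (6.626×10⁻³⁴)(3×10⁸) / (4.41 × 1.602×10⁻¹⁹)
λ = 281.14 nm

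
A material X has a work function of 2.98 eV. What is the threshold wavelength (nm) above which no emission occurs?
416.05 nm

The threshold wavelength is when the photon energy equals the work function:
hc/λ₀ = φ

Solving for λ₀:
λ₀ = hc/φ = (6.626×10⁻³⁴ J·s)(3×10⁸ m/s) / (2.98 eV × 1.602×10⁻¹⁹ J/eV)
λ₀ = 416.05 nm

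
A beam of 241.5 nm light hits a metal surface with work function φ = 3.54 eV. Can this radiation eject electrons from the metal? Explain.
Yes

For photoemission, the photon energy must exceed the work function.

Photon energy: E = hc/λ = 5.1339 eV
Work function: φ = 3.54 eV

Since E_photon (5.1339 eV) > φ (3.54 eV), photoemission WILL occur.
The threshold wavelength is λ₀ = hc/φ = 350.2 nm.
Since 241.5 nm < 350.2 nm, the light has sufficient energy.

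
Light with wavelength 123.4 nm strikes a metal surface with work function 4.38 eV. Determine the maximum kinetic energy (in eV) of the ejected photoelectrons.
5.6673 eV

Using Einstein's photoelectric equation: KE_max = hf - φ = hc/λ - φ

First, calculate the photon energy:
E_photon = hc/λ = (6.626×10⁻³⁴ J·s)(3×10⁸ m/s) / (123.4×10⁻⁹ m)
E_photon = 10.0473 eV

Then, the maximum kinetic energy:
KE_max = E_photon - φ = 10.0473 eV - 4.38 eV = 5.6673 eV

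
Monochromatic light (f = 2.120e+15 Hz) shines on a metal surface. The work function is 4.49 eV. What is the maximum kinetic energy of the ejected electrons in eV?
4.2776 eV

Using Einstein's photoelectric equation: KE_max = hf - φ

First, calculate the photon energy:
E_photon = hf = (6.626×10⁻³⁴ J·s)(2.120e+15 Hz)
E_photon = 8.7676 eV

Then, the maximum kinetic energy:
KE_max = E_photon - φ = 8.7676 eV - 4.49 eV = 4.2776 eV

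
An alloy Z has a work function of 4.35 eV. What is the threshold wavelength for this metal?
285.02 nm

The threshold wavelength is when the photon energy equals the work function:
hc/λ₀ = φ

Solving for λ₀:
λ₀ = hc/φ = (6.626×10⁻³⁴ J·s)(3×10⁸ m/s) / (4.35 eV × 1.602×10⁻¹⁹ J/eV)
λ₀ = 285.02 nm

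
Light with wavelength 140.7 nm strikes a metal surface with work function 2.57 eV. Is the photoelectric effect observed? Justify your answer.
Yes

For photoemission, the photon energy must exceed the work function.

Photon energy: E = hc/λ = 8.8120 eV
Work function: φ = 2.57 eV

Since E_photon (8.8120 eV) > φ (2.57 eV), photoemission WILL occur.
The threshold wavelength is λ₀ = hc/φ = 482.4 nm.
Since 140.7 nm < 482.4 nm, the light has sufficient energy.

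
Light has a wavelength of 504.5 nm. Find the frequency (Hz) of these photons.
5.9424e+14 Hz

Using the wave equation: c = fλ

Solving for frequency:
f = c/λ = (3×10⁸ m/s) / (504.5×10⁻⁹ m)
f = 5.9424e+14 Hz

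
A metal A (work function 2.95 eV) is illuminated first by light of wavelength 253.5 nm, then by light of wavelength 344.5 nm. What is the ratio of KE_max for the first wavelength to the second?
2.9908

Using Einstein's equation: KE_max = hc/λ - φ

For λ₁ = 253.5 nm:
E₁ = hc/λ₁ = 4.8909 eV
KE₁ = E₁ - φ = 4.8909 - 2.95 = 1.9409 eV

For λ₂ = 344.5 nm:
E₂ = hc/λ₂ = 3.5990 eV
KE₂ = E₂ - φ = 3.5990 - 2.95 = 0.6490 eV

Ratio: KE₁/KE₂ = 1.9409/0.6490 = 2.9908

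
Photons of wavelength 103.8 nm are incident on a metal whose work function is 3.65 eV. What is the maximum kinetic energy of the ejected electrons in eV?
8.2945 eV

Using Einstein's photoelectric equation: KE_max = hf - φ = hc/λ - φ

First, calculate the photon energy:
E_photon = hc/λ = (6.626×10⁻³⁴ J·s)(3×10⁸ m/s) / (103.8×10⁻⁹ m)
E_photon = 11.9445 eV

Then, the maximum kinetic energy:
KE_max = E_photon - φ = 11.9445 eV - 3.65 eV = 8.2945 eV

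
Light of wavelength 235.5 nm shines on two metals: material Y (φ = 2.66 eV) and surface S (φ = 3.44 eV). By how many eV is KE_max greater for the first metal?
0.7800 eV

Using KE_max = hc/λ - φ for each metal:

Photon energy: E = hc/λ = 5.2647 eV

For material Y (φ₁ = 2.66 eV):
KE₁ = E - φ₁ = 5.2647 - 2.66 = 2.6047 eV

For surface S (φ₂ = 3.44 eV):
KE₂ = E - φ₂ = 5.2647 - 3.44 = 1.8247 eV

Difference:
ΔKE = KE₁ - KE₂ = 2.6047 - 1.8247 = 0.7800 eV

Note: The difference equals the difference in work functions: 3.44 - 2.66 = 0.78 eV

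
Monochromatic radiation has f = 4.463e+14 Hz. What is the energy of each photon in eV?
1.8457 eV

Using E = hf:

E = hf = (6.626×10⁻³⁴ J·s)(4.463e+14 Hz)
E = 1.8457 eV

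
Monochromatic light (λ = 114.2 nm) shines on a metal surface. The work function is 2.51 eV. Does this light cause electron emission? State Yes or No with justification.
Yes

For photoemission, the photon energy must exceed the work function.

Photon energy: E = hc/λ = 10.8568 eV
Work function: φ = 2.51 eV

Since E_photon (10.8568 eV) > φ (2.51 eV), photoemission WILL occur.
The threshold wavelength is λ₀ = hc/φ = 494.0 nm.
Since 114.2 nm < 494.0 nm, the light has sufficient energy.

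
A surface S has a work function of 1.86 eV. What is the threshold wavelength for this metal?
666.58 nm

The threshold wavelength is when the photon energy equals the work function:
hc/λ₀ = φ

Solving for λ₀:
λ₀ = hc/φ = (6.626×10⁻³⁴ J·s)(3×10⁸ m/s) / (1.86 eV × 1.602×10⁻¹⁹ J/eV)
λ₀ = 666.58 nm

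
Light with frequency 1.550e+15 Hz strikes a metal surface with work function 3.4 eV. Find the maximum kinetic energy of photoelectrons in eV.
3.0103 eV

Using Einstein's photoelectric equation: KE_max = hf - φ

First, calculate the photon energy:
E_photon = hf = (6.626×10⁻³⁴ J·s)(1.550e+15 Hz)
E_photon = 6.4103 eV

Then, the maximum kinetic energy:
KE_max = E_photon - φ = 6.4103 eV - 3.4 eV = 3.0103 eV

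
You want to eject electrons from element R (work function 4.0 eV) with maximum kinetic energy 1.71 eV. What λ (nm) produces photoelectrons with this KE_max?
217.14 nm

From Einstein's equation: KE_max = hc/λ - φ

Rearranging for λ:
hc/λ = KE_max + φ
λ = hc/(KE_max + φ)

Required photon energy:
E_photon = KE_max + φ = 1.71 + 4.0 = 5.71 eV

Required wavelength:
λ = hc/E_photon = (6.626×10⁻³⁴)(3×10⁸) / (5.71 × 1.602×10⁻¹⁹)
λ = 217.14 nm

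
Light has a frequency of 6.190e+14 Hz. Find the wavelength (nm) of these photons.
484.32 nm

Using the wave equation: c = fλ

Solving for wavelength:
λ = c/f = (3×10⁸ m/s) / (6.190e+14 Hz)
λ = 484.32 nm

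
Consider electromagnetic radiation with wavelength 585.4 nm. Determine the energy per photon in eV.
2.1179 eV

Using E = hf = hc/λ:

E = hc/λ = (6.626×10⁻³⁴ J·s)(3×10⁸ m/s) / (585.4×10⁻⁹ m)
E = 2.1179 eV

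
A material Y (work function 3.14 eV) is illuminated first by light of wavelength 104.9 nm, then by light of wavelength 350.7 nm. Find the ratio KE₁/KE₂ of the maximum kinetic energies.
21.9542

Using Einstein's equation: KE_max = hc/λ - φ

For λ₁ = 104.9 nm:
E₁ = hc/λ₁ = 11.8193 eV
KE₁ = E₁ - φ = 11.8193 - 3.14 = 8.6793 eV

For λ₂ = 350.7 nm:
E₂ = hc/λ₂ = 3.5353 eV
KE₂ = E₂ - φ = 3.5353 - 3.14 = 0.3953 eV

Ratio: KE₁/KE₂ = 8.6793/0.3953 = 21.9542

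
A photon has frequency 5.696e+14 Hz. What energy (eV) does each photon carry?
2.3557 eV

Using E = hf:

E = hf = (6.626×10⁻³⁴ J·s)(5.696e+14 Hz)
E = 2.3557 eV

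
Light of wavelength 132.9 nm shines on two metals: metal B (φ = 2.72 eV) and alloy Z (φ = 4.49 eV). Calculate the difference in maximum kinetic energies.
1.7700 eV

Using KE_max = hc/λ - φ for each metal:

Photon energy: E = hc/λ = 9.3291 eV

For metal B (φ₁ = 2.72 eV):
KE₁ = E - φ₁ = 9.3291 - 2.72 = 6.6091 eV

For alloy Z (φ₂ = 4.49 eV):
KE₂ = E - φ₂ = 9.3291 - 4.49 = 4.8391 eV

Difference:
ΔKE = KE₁ - KE₂ = 6.6091 - 4.8391 = 1.7700 eV

Note: The difference equals the difference in work functions: 4.49 - 2.72 = 1.77 eV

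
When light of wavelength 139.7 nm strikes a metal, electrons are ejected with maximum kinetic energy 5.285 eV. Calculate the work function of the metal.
3.59 eV

From Einstein's photoelectric equation: KE_max = hf - φ = hc/λ - φ

Rearranging for φ:
φ = hc/λ - KE_max

Calculate photon energy:
E_photon = hc/λ = 8.8750 eV

Therefore:
φ = 8.8750 - 5.285 = 3.59 eV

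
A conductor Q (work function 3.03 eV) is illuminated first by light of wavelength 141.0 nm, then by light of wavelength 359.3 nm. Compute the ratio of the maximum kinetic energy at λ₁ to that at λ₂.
13.6986

Using Einstein's equation: KE_max = hc/λ - φ

For λ₁ = 141.0 nm:
E₁ = hc/λ₁ = 8.7932 eV
KE₁ = E₁ - φ = 8.7932 - 3.03 = 5.7632 eV

For λ₂ = 359.3 nm:
E₂ = hc/λ₂ = 3.4507 eV
KE₂ = E₂ - φ = 3.4507 - 3.03 = 0.4207 eV

Ratio: KE₁/KE₂ = 5.7632/0.4207 = 13.6986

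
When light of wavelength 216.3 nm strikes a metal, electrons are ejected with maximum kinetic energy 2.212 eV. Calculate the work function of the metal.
3.52 eV

From Einstein's photoelectric equation: KE_max = hf - φ = hc/λ - φ

Rearranging for φ:
φ = hc/λ - KE_max

Calculate photon energy:
E_photon = hc/λ = 5.7320 eV

Therefore:
φ = 5.7320 - 2.212 = 3.52 eV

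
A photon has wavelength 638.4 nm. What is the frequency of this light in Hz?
4.6960e+14 Hz

Using the wave equation: c = fλ

Solving for frequency:
f = c/λ = (3×10⁸ m/s) / (638.4×10⁻⁹ m)
f = 4.6960e+14 Hz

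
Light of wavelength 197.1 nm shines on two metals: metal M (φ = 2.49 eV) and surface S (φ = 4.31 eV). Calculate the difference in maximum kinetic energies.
1.8200 eV

Using KE_max = hc/λ - φ for each metal:

Photon energy: E = hc/λ = 6.2904 eV

For metal M (φ₁ = 2.49 eV):
KE₁ = E - φ₁ = 6.2904 - 2.49 = 3.8004 eV

For surface S (φ₂ = 4.31 eV):
KE₂ = E - φ₂ = 6.2904 - 4.31 = 1.9804 eV

Difference:
ΔKE = KE₁ - KE₂ = 3.8004 - 1.9804 = 1.8200 eV

Note: The difference equals the difference in work functions: 4.31 - 2.49 = 1.82 eV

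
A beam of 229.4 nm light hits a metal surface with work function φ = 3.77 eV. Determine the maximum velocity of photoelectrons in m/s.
7.5831e+05 m/s

First, find the maximum kinetic energy:
E_photon = hc/λ = 5.4047 eV
KE_max = E_photon - φ = 5.4047 - 3.77 = 1.6347 eV

Convert to Joules: KE_max = 1.6347 × 1.602×10⁻¹⁹ J = 2.6191e-19 J

Then use KE = ½mv² to find velocity:
v = √(2·KE/m) = √(2 × 2.6191e-19 J / 9.109e-31 kg)
v = 7.5831e+05 m/s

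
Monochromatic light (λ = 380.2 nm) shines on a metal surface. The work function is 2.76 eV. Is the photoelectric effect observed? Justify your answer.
Yes

For photoemission, the photon energy must exceed the work function.

Photon energy: E = hc/λ = 3.2610 eV
Work function: φ = 2.76 eV

Since E_photon (3.2610 eV) > φ (2.76 eV), photoemission WILL occur.
The threshold wavelength is λ₀ = hc/φ = 449.2 nm.
Since 380.2 nm < 449.2 nm, the light has sufficient energy.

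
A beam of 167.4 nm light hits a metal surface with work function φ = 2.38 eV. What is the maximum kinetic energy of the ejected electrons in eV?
5.0265 eV

Using Einstein's photoelectric equation: KE_max = hf - φ = hc/λ - φ

First, calculate the photon energy:
E_photon = hc/λ = (6.626×10⁻³⁴ J·s)(3×10⁸ m/s) / (167.4×10⁻⁹ m)
E_photon = 7.4065 eV

Then, the maximum kinetic energy:
KE_max = E_photon - φ = 7.4065 eV - 2.38 eV = 5.0265 eV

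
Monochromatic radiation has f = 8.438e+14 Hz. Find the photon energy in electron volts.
3.4897 eV

Using E = hf:

E = hf = (6.626×10⁻³⁴ J·s)(8.438e+14 Hz)
E = 3.4897 eV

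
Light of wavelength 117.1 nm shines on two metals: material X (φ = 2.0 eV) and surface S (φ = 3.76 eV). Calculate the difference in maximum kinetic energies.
1.7600 eV

Using KE_max = hc/λ - φ for each metal:

Photon energy: E = hc/λ = 10.5879 eV

For material X (φ₁ = 2.0 eV):
KE₁ = E - φ₁ = 10.5879 - 2.0 = 8.5879 eV

For surface S (φ₂ = 3.76 eV):
KE₂ = E - φ₂ = 10.5879 - 3.76 = 6.8279 eV

Difference:
ΔKE = KE₁ - KE₂ = 8.5879 - 6.8279 = 1.7600 eV

Note: The difference equals the difference in work functions: 3.76 - 2.0 = 1.76 eV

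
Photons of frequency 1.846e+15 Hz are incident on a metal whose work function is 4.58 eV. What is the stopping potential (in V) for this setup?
3.0544 V

The stopping potential V_s satisfies: eV_s = KE_max

First, find KE_max using Einstein's equation:
E_photon = hf = (6.626×10⁻³⁴ J·s)(1.846e+15 Hz) = 7.6344 eV
KE_max = E_photon - φ = 7.6344 - 4.58 = 3.0544 eV

Since eV_s = KE_max:
V_s = KE_max/e = 3.0544 V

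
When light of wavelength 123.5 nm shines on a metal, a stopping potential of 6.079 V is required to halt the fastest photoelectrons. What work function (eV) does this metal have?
3.96 eV

The stopping potential gives the maximum kinetic energy: KE_max = eV_s = 6.079 eV

From Einstein's photoelectric equation: KE_max = hc/λ - φ
Rearranging: φ = hc/λ - KE_max

Calculate photon energy:
E_photon = hc/λ = (6.626×10⁻³⁴ J·s)(3×10⁸ m/s) / (123.5×10⁻⁹ m) = 10.0392 eV

Therefore:
φ = 10.0392 - 6.079 = 3.96 eV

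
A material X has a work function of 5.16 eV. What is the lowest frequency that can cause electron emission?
1.2477e+15 Hz

The threshold frequency is when the photon energy equals the work function:
hf₀ = φ

Solving for f₀:
f₀ = φ/h = (5.16 eV × 1.602×10⁻¹⁹ J/eV) / (6.626×10⁻³⁴ J·s)
f₀ = 1.2477e+15 Hz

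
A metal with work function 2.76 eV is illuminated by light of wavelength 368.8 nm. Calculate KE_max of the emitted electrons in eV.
0.6018 eV

Using Einstein's photoelectric equation: KE_max = hf - φ = hc/λ - φ

First, calculate the photon energy:
E_photon = hc/λ = (6.626×10⁻³⁴ J·s)(3×10⁸ m/s) / (368.8×10⁻⁹ m)
E_photon = 3.3618 eV

Then, the maximum kinetic energy:
KE_max = E_photon - φ = 3.3618 eV - 2.76 eV = 0.6018 eV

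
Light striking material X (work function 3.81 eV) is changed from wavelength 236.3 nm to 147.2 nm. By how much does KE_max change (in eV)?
3.1759 eV

Using Einstein's equation: KE_max = hc/λ - φ

For λ₁ = 236.3 nm:
KE₁ = hc/λ₁ - φ = 5.2469 - 3.81 = 1.4369 eV

For λ₂ = 147.2 nm:
KE₂ = hc/λ₂ - φ = 8.4228 - 3.81 = 4.6128 eV

Change in KE:
ΔKE = KE₂ - KE₁ = 4.6128 - 1.4369 = 3.1759 eV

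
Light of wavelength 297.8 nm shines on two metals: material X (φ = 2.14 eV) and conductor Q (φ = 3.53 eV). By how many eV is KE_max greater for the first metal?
1.3900 eV

Using KE_max = hc/λ - φ for each metal:

Photon energy: E = hc/λ = 4.1633 eV

For material X (φ₁ = 2.14 eV):
KE₁ = E - φ₁ = 4.1633 - 2.14 = 2.0233 eV

For conductor Q (φ₂ = 3.53 eV):
KE₂ = E - φ₂ = 4.1633 - 3.53 = 0.6333 eV

Difference:
ΔKE = KE₁ - KE₂ = 2.0233 - 0.6333 = 1.3900 eV

Note: The difference equals the difference in work functions: 3.53 - 2.14 = 1.39 eV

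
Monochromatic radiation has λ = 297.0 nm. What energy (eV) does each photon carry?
4.1746 eV

Using E = hf = hc/λ:

E = hc/λ = (6.626×10⁻³⁴ J·s)(3×10⁸ m/s) / (297.0×10⁻⁹ m)
E = 4.1746 eV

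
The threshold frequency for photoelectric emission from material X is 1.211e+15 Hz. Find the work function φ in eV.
5.01 eV

At the threshold frequency, photon energy equals work function:
φ = hf₀

Calculating:
φ = (6.626×10⁻³⁴ J·s)(1.211e+15 Hz)
φ = 5.01 eV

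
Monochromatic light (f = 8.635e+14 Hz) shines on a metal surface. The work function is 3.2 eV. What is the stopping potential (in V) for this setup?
0.3711 V

The stopping potential V_s satisfies: eV_s = KE_max

First, find KE_max using Einstein's equation:
E_photon = hf = (6.626×10⁻³⁴ J·s)(8.635e+14 Hz) = 3.5711 eV
KE_max = E_photon - φ = 3.5711 - 3.2 = 0.3711 eV

Since eV_s = KE_max:
V_s = KE_max/e = 0.3711 V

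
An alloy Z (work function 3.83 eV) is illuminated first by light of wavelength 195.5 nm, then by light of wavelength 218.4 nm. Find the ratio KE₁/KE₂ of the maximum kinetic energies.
1.3600

Using Einstein's equation: KE_max = hc/λ - φ

For λ₁ = 195.5 nm:
E₁ = hc/λ₁ = 6.3419 eV
KE₁ = E₁ - φ = 6.3419 - 3.83 = 2.5119 eV

For λ₂ = 218.4 nm:
E₂ = hc/λ₂ = 5.6769 eV
KE₂ = E₂ - φ = 5.6769 - 3.83 = 1.8469 eV

Ratio: KE₁/KE₂ = 2.5119/1.8469 = 1.3600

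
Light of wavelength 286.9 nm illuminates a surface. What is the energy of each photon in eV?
4.3215 eV

Using E = hf = hc/λ:

E = hc/λ = (6.626×10⁻³⁴ J·s)(3×10⁸ m/s) / (286.9×10⁻⁹ m)
E = 4.3215 eV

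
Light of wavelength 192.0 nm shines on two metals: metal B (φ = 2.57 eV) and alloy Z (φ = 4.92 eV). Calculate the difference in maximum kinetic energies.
2.3500 eV

Using KE_max = hc/λ - φ for each metal:

Photon energy: E = hc/λ = 6.4575 eV

For metal B (φ₁ = 2.57 eV):
KE₁ = E - φ₁ = 6.4575 - 2.57 = 3.8875 eV

For alloy Z (φ₂ = 4.92 eV):
KE₂ = E - φ₂ = 6.4575 - 4.92 = 1.5375 eV

Difference:
ΔKE = KE₁ - KE₂ = 3.8875 - 1.5375 = 2.3500 eV

Note: The difference equals the difference in work functions: 4.92 - 2.57 = 2.35 eV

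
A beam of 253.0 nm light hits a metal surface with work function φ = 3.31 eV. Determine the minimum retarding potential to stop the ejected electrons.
1.5906 V

The stopping potential V_s satisfies: eV_s = KE_max

First, find KE_max using Einstein's equation:
E_photon = hc/λ = 4.9006 eV
KE_max = E_photon - φ = 4.9006 - 3.31 = 1.5906 eV

Since eV_s = KE_max:
V_s = KE_max/e = 1.5906 V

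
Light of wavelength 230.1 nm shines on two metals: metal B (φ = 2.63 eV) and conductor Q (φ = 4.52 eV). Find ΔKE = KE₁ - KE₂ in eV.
1.8900 eV

Using KE_max = hc/λ - φ for each metal:

Photon energy: E = hc/λ = 5.3883 eV

For metal B (φ₁ = 2.63 eV):
KE₁ = E - φ₁ = 5.3883 - 2.63 = 2.7583 eV

For conductor Q (φ₂ = 4.52 eV):
KE₂ = E - φ₂ = 5.3883 - 4.52 = 0.8683 eV

Difference:
ΔKE = KE₁ - KE₂ = 2.7583 - 0.8683 = 1.8900 eV

Note: The difference equals the difference in work functions: 4.52 - 2.63 = 1.89 eV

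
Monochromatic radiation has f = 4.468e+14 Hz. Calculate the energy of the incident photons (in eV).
1.8478 eV

Using E = hf:

E = hf = (6.626×10⁻³⁴ J·s)(4.468e+14 Hz)
E = 1.8478 eV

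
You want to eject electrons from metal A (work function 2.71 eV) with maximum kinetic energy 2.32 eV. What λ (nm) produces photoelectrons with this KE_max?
246.49 nm

From Einstein's equation: KE_max = hc/λ - φ

Rearranging for λ:
hc/λ = KE_max + φ
λ = hc/(KE_max + φ)

Required photon energy:
E_photon = KE_max + φ = 2.32 + 2.71 = 5.03 eV

Required wavelength:
λ = hc/E_photon = (6.626×10⁻³⁴)(3×10⁸) / (5.03 × 1.602×10⁻¹⁹)
λ = 246.49 nm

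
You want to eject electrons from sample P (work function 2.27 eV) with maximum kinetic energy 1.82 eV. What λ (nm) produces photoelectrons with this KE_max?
303.14 nm

From Einstein's equation: KE_max = hc/λ - φ

Rearranging for λ:
hc/λ = KE_max + φ
λ = hc/(KE_max + φ)

Required photon energy:
E_photon = KE_max + φ = 1.82 + 2.27 = 4.09 eV

Required wavelength:
λ = hc/E_photon = (6.626×10⁻³⁴)(3×10⁸) / (4.09 × 1.602×10⁻¹⁹)
λ = 303.14 nm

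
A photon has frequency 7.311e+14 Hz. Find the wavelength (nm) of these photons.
410.06 nm

Using the wave equation: c = fλ

Solving for wavelength:
λ = c/f = (3×10⁸ m/s) / (7.311e+14 Hz)
λ = 410.06 nm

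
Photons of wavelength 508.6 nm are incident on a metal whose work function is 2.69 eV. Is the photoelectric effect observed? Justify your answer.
No

For photoemission, the photon energy must exceed the work function.

Photon energy: E = hc/λ = 2.4378 eV
Work function: φ = 2.69 eV

Since E_photon (2.4378 eV) < φ (2.69 eV), photoemission will NOT occur.
The threshold wavelength is λ₀ = hc/φ = 460.9 nm.
Since 508.6 nm > 460.9 nm, the photons lack sufficient energy.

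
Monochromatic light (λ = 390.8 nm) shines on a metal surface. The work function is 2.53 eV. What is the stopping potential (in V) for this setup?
0.6426 V

The stopping potential V_s satisfies: eV_s = KE_max

First, find KE_max using Einstein's equation:
E_photon = hc/λ = 3.1726 eV
KE_max = E_photon - φ = 3.1726 - 2.53 = 0.6426 eV

Since eV_s = KE_max:
V_s = KE_max/e = 0.6426 V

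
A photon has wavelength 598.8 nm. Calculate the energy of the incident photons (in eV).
2.0705 eV

Using E = hf = hc/λ:

E = hc/λ = (6.626×10⁻³⁴ J·s)(3×10⁸ m/s) / (598.8×10⁻⁹ m)
E = 2.0705 eV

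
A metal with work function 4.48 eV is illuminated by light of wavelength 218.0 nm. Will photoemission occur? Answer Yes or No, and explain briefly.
Yes

For photoemission, the photon energy must exceed the work function.

Photon energy: E = hc/λ = 5.6873 eV
Work function: φ = 4.48 eV

Since E_photon (5.6873 eV) > φ (4.48 eV), photoemission WILL occur.
The threshold wavelength is λ₀ = hc/φ = 276.8 nm.
Since 218.0 nm < 276.8 nm, the light has sufficient energy.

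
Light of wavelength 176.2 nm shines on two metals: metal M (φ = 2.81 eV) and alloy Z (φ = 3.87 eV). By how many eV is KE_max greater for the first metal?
1.0600 eV

Using KE_max = hc/λ - φ for each metal:

Photon energy: E = hc/λ = 7.0366 eV

For metal M (φ₁ = 2.81 eV):
KE₁ = E - φ₁ = 7.0366 - 2.81 = 4.2266 eV

For alloy Z (φ₂ = 3.87 eV):
KE₂ = E - φ₂ = 7.0366 - 3.87 = 3.1666 eV

Difference:
ΔKE = KE₁ - KE₂ = 4.2266 - 3.1666 = 1.0600 eV

Note: The difference equals the difference in work functions: 3.87 - 2.81 = 1.06 eV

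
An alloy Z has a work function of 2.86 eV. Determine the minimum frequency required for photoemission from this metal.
6.9154e+14 Hz

The threshold frequency is when the photon energy equals the work function:
hf₀ = φ

Solving for f₀:
f₀ = φ/h = (2.86 eV × 1.602×10⁻¹⁹ J/eV) / (6.626×10⁻³⁴ J·s)
f₀ = 6.9154e+14 Hz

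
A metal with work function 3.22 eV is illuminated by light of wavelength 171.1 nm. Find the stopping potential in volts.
4.0263 V

The stopping potential V_s satisfies: eV_s = KE_max

First, find KE_max using Einstein's equation:
E_photon = hc/λ = 7.2463 eV
KE_max = E_photon - φ = 7.2463 - 3.22 = 4.0263 eV

Since eV_s = KE_max:
V_s = KE_max/e = 4.0263 V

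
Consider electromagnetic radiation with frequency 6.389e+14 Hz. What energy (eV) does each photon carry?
2.6423 eV

Using E = hf:

E = hf = (6.626×10⁻³⁴ J·s)(6.389e+14 Hz)
E = 2.6423 eV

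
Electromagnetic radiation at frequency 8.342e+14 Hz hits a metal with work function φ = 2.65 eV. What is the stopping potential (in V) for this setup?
0.8000 V

The stopping potential V_s satisfies: eV_s = KE_max

First, find KE_max using Einstein's equation:
E_photon = hf = (6.626×10⁻³⁴ J·s)(8.342e+14 Hz) = 3.4500 eV
KE_max = E_photon - φ = 3.4500 - 2.65 = 0.8000 eV

Since eV_s = KE_max:
V_s = KE_max/e = 0.8000 V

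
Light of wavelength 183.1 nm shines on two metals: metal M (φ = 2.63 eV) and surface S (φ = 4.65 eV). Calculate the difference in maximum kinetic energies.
2.0200 eV

Using KE_max = hc/λ - φ for each metal:

Photon energy: E = hc/λ = 6.7714 eV

For metal M (φ₁ = 2.63 eV):
KE₁ = E - φ₁ = 6.7714 - 2.63 = 4.1414 eV

For surface S (φ₂ = 4.65 eV):
KE₂ = E - φ₂ = 6.7714 - 4.65 = 2.1214 eV

Difference:
ΔKE = KE₁ - KE₂ = 4.1414 - 2.1214 = 2.0200 eV

Note: The difference equals the difference in work functions: 4.65 - 2.63 = 2.02 eV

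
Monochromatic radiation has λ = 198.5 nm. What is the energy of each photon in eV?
6.2461 eV

Using E = hf = hc/λ:

E = hc/λ = (6.626×10⁻³⁴ J·s)(3×10⁸ m/s) / (198.5×10⁻⁹ m)
E = 6.2461 eV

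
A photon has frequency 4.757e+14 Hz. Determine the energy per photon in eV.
1.9673 eV

Using E = hf:

E = hf = (6.626×10⁻³⁴ J·s)(4.757e+14 Hz)
E = 1.9673 eV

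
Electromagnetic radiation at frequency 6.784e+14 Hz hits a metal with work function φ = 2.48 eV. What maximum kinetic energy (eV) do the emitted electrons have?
0.3256 eV

Using Einstein's photoelectric equation: KE_max = hf - φ

First, calculate the photon energy:
E_photon = hf = (6.626×10⁻³⁴ J·s)(6.784e+14 Hz)
E_photon = 2.8056 eV

Then, the maximum kinetic energy:
KE_max = E_photon - φ = 2.8056 eV - 2.48 eV = 0.3256 eV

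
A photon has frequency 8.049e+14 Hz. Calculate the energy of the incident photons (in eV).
3.3288 eV

Using E = hf:

E = hf = (6.626×10⁻³⁴ J·s)(8.049e+14 Hz)
E = 3.3288 eV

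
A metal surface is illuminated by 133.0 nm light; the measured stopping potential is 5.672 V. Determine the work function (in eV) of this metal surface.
3.65 eV

The stopping potential gives the maximum kinetic energy: KE_max = eV_s = 5.672 eV

From Einstein's photoelectric equation: KE_max = hc/λ - φ
Rearranging: φ = hc/λ - KE_max

Calculate photon energy:
E_photon = hc/λ = (6.626×10⁻³⁴ J·s)(3×10⁸ m/s) / (133.0×10⁻⁹ m) = 9.3221 eV

Therefore:
φ = 9.3221 - 5.672 = 3.65 eV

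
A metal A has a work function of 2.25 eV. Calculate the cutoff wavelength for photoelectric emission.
551.04 nm

The threshold wavelength is when the photon energy equals the work function:
hc/λ₀ = φ

Solving for λ₀:
λ₀ = hc/φ = (6.626×10⁻³⁴ J·s)(3×10⁸ m/s) / (2.25 eV × 1.602×10⁻¹⁹ J/eV)
λ₀ = 551.04 nm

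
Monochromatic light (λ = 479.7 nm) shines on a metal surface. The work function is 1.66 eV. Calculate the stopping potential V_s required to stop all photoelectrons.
0.9246 V

The stopping potential V_s satisfies: eV_s = KE_max

First, find KE_max using Einstein's equation:
E_photon = hc/λ = 2.5846 eV
KE_max = E_photon - φ = 2.5846 - 1.66 = 0.9246 eV

Since eV_s = KE_max:
V_s = KE_max/e = 0.9246 V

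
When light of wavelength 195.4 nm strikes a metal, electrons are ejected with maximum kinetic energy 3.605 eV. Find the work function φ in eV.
2.74 eV

From Einstein's photoelectric equation: KE_max = hf - φ = hc/λ - φ

Rearranging for φ:
φ = hc/λ - KE_max

Calculate photon energy:
E_photon = hc/λ = 6.3451 eV

Therefore:
φ = 6.3451 - 3.605 = 2.74 eV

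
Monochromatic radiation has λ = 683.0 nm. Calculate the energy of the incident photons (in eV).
1.8153 eV

Using E = hf = hc/λ:

E = hc/λ = (6.626×10⁻³⁴ J·s)(3×10⁸ m/s) / (683.0×10⁻⁹ m)
E = 1.8153 eV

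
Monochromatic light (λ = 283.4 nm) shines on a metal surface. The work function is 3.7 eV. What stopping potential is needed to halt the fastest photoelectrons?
0.6749 V

The stopping potential V_s satisfies: eV_s = KE_max

First, find KE_max using Einstein's equation:
E_photon = hc/λ = 4.3749 eV
KE_max = E_photon - φ = 4.3749 - 3.7 = 0.6749 eV

Since eV_s = KE_max:
V_s = KE_max/e = 0.6749 V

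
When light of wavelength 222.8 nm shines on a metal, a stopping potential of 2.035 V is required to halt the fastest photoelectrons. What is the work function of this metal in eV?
3.53 eV

The stopping potential gives the maximum kinetic energy: KE_max = eV_s = 2.035 eV

From Einstein's photoelectric equation: KE_max = hc/λ - φ
Rearranging: φ = hc/λ - KE_max

Calculate photon energy:
E_photon = hc/λ = (6.626×10⁻³⁴ J·s)(3×10⁸ m/s) / (222.8×10⁻⁹ m) = 5.5648 eV

Therefore:
φ = 5.5648 - 2.035 = 3.53 eV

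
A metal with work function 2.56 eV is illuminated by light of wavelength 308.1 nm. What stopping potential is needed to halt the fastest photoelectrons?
1.4642 V

The stopping potential V_s satisfies: eV_s = KE_max

First, find KE_max using Einstein's equation:
E_photon = hc/λ = 4.0242 eV
KE_max = E_photon - φ = 4.0242 - 2.56 = 1.4642 eV

Since eV_s = KE_max:
V_s = KE_max/e = 1.4642 V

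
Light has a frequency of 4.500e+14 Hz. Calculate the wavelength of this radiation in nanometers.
666.21 nm

Using the wave equation: c = fλ

Solving for wavelength:
λ = c/f = (3×10⁸ m/s) / (4.500e+14 Hz)
λ = 666.21 nm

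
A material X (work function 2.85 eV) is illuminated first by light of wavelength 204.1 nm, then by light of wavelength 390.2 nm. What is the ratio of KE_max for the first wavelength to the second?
9.8478

Using Einstein's equation: KE_max = hc/λ - φ

For λ₁ = 204.1 nm:
E₁ = hc/λ₁ = 6.0747 eV
KE₁ = E₁ - φ = 6.0747 - 2.85 = 3.2247 eV

For λ₂ = 390.2 nm:
E₂ = hc/λ₂ = 3.1775 eV
KE₂ = E₂ - φ = 3.1775 - 2.85 = 0.3275 eV

Ratio: KE₁/KE₂ = 3.2247/0.3275 = 9.8478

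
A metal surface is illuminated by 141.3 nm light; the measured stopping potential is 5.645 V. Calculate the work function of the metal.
3.13 eV

The stopping potential gives the maximum kinetic energy: KE_max = eV_s = 5.645 eV

From Einstein's photoelectric equation: KE_max = hc/λ - φ
Rearranging: φ = hc/λ - KE_max

Calculate photon energy:
E_photon = hc/λ = (6.626×10⁻³⁴ J·s)(3×10⁸ m/s) / (141.3×10⁻⁹ m) = 8.7745 eV

Therefore:
φ = 8.7745 - 5.645 = 3.13 eV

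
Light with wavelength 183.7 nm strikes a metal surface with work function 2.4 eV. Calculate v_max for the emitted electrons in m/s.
1.2369e+06 m/s

First, find the maximum kinetic energy:
E_photon = hc/λ = 6.7493 eV
KE_max = E_photon - φ = 6.7493 - 2.4 = 4.3493 eV

Convert to Joules: KE_max = 4.3493 × 1.602×10⁻¹⁹ J = 6.9683e-19 J

Then use KE = ½mv² to find velocity:
v = √(2·KE/m) = √(2 × 6.9683e-19 J / 9.109e-31 kg)
v = 1.2369e+06 m/s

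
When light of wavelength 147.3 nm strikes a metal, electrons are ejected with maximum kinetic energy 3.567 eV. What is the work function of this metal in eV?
4.85 eV

From Einstein's photoelectric equation: KE_max = hf - φ = hc/λ - φ

Rearranging for φ:
φ = hc/λ - KE_max

Calculate photon energy:
E_photon = hc/λ = 8.4171 eV

Therefore:
φ = 8.4171 - 3.567 = 4.85 eV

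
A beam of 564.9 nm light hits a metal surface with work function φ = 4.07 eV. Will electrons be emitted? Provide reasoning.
No

For photoemission, the photon energy must exceed the work function.

Photon energy: E = hc/λ = 2.1948 eV
Work function: φ = 4.07 eV

Since E_photon (2.1948 eV) < φ (4.07 eV), photoemission will NOT occur.
The threshold wavelength is λ₀ = hc/φ = 304.6 nm.
Since 564.9 nm > 304.6 nm, the photons lack sufficient energy.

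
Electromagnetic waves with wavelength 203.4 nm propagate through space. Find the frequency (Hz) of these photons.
1.4739e+15 Hz

Using the wave equation: c = fλ

Solving for frequency:
f = c/λ = (3×10⁸ m/s) / (203.4×10⁻⁹ m)
f = 1.4739e+15 Hz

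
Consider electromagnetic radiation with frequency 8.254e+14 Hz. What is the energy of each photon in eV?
3.4136 eV

Using E = hf:

E = hf = (6.626×10⁻³⁴ J·s)(8.254e+14 Hz)
E = 3.4136 eV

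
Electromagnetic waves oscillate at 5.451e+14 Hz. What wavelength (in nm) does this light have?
549.98 nm

Using the wave equation: c = fλ

Solving for wavelength:
λ = c/f = (3×10⁸ m/s) / (5.451e+14 Hz)
λ = 549.98 nm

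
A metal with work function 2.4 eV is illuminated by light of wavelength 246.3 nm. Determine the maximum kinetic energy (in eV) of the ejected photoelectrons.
2.6339 eV

Using Einstein's photoelectric equation: KE_max = hf - φ = hc/λ - φ

First, calculate the photon energy:
E_photon = hc/λ = (6.626×10⁻³⁴ J·s)(3×10⁸ m/s) / (246.3×10⁻⁹ m)
E_photon = 5.0339 eV

Then, the maximum kinetic energy:
KE_max = E_photon - φ = 5.0339 eV - 2.4 eV = 2.6339 eV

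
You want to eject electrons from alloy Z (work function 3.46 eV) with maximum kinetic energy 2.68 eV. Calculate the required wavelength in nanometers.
201.93 nm

From Einstein's equation: KE_max = hc/λ - φ

Rearranging for λ:
hc/λ = KE_max + φ
λ = hc/(KE_max + φ)

Required photon energy:
E_photon = KE_max + φ = 2.68 + 3.46 = 6.14 eV

Required wavelength:
λ = hc/E_photon = (6.626×10⁻³⁴)(3×10⁸) / (6.14 × 1.602×10⁻¹⁹)
λ = 201.93 nm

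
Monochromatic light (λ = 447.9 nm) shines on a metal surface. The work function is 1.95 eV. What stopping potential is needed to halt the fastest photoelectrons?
0.8181 V

The stopping potential V_s satisfies: eV_s = KE_max

First, find KE_max using Einstein's equation:
E_photon = hc/λ = 2.7681 eV
KE_max = E_photon - φ = 2.7681 - 1.95 = 0.8181 eV

Since eV_s = KE_max:
V_s = KE_max/e = 0.8181 V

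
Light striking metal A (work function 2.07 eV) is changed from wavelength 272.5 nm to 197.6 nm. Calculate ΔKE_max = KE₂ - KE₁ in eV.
1.7246 eV

Using Einstein's equation: KE_max = hc/λ - φ

For λ₁ = 272.5 nm:
KE₁ = hc/λ₁ - φ = 4.5499 - 2.07 = 2.4799 eV

For λ₂ = 197.6 nm:
KE₂ = hc/λ₂ - φ = 6.2745 - 2.07 = 4.2045 eV

Change in KE:
ΔKE = KE₂ - KE₁ = 4.2045 - 2.4799 = 1.7246 eV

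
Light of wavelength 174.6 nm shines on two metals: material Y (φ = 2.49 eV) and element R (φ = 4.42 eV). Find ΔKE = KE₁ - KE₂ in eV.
1.9300 eV

Using KE_max = hc/λ - φ for each metal:

Photon energy: E = hc/λ = 7.1010 eV

For material Y (φ₁ = 2.49 eV):
KE₁ = E - φ₁ = 7.1010 - 2.49 = 4.6110 eV

For element R (φ₂ = 4.42 eV):
KE₂ = E - φ₂ = 7.1010 - 4.42 = 2.6810 eV

Difference:
ΔKE = KE₁ - KE₂ = 4.6110 - 2.6810 = 1.9300 eV

Note: The difference equals the difference in work functions: 4.42 - 2.49 = 1.93 eV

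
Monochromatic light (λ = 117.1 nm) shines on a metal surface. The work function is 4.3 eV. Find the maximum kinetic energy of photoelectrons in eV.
6.2879 eV

Using Einstein's photoelectric equation: KE_max = hf - φ = hc/λ - φ

First, calculate the photon energy:
E_photon = hc/λ = (6.626×10⁻³⁴ J·s)(3×10⁸ m/s) / (117.1×10⁻⁹ m)
E_photon = 10.5879 eV

Then, the maximum kinetic energy:
KE_max = E_photon - φ = 10.5879 eV - 4.3 eV = 6.2879 eV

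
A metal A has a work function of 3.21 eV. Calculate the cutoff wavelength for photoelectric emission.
386.24 nm

The threshold wavelength is when the photon energy equals the work function:
hc/λ₀ = φ

Solving for λ₀:
λ₀ = hc/φ = (6.626×10⁻³⁴ J·s)(3×10⁸ m/s) / (3.21 eV × 1.602×10⁻¹⁹ J/eV)
λ₀ = 386.24 nm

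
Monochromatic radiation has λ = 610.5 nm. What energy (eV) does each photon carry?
2.0309 eV

Using E = hf = hc/λ:

E = hc/λ = (6.626×10⁻³⁴ J·s)(3×10⁸ m/s) / (610.5×10⁻⁹ m)
E = 2.0309 eV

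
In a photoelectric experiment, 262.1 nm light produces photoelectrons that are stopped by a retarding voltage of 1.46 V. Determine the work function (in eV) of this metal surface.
3.27 eV

The stopping potential gives the maximum kinetic energy: KE_max = eV_s = 1.46 eV

From Einstein's photoelectric equation: KE_max = hc/λ - φ
Rearranging: φ = hc/λ - KE_max

Calculate photon energy:
E_photon = hc/λ = (6.626×10⁻³⁴ J·s)(3×10⁸ m/s) / (262.1×10⁻⁹ m) = 4.7304 eV

Therefore:
φ = 4.7304 - 1.46 = 3.27 eV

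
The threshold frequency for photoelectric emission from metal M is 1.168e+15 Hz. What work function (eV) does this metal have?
4.83 eV

At the threshold frequency, photon energy equals work function:
φ = hf₀

Calculating:
φ = (6.626×10⁻³⁴ J·s)(1.168e+15 Hz)
φ = 4.83 eV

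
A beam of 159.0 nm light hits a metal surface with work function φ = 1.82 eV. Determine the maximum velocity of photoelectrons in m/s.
1.4501e+06 m/s

First, find the maximum kinetic energy:
E_photon = hc/λ = 7.7977 eV
KE_max = E_photon - φ = 7.7977 - 1.82 = 5.9777 eV

Convert to Joules: KE_max = 5.9777 × 1.602×10⁻¹⁹ J = 9.5774e-19 J

Then use KE = ½mv² to find velocity:
v = √(2·KE/m) = √(2 × 9.5774e-19 J / 9.109e-31 kg)
v = 1.4501e+06 m/s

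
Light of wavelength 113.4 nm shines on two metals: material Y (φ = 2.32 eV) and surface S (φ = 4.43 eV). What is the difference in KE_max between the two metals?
2.1100 eV

Using KE_max = hc/λ - φ for each metal:

Photon energy: E = hc/λ = 10.9334 eV

For material Y (φ₁ = 2.32 eV):
KE₁ = E - φ₁ = 10.9334 - 2.32 = 8.6134 eV

For surface S (φ₂ = 4.43 eV):
KE₂ = E - φ₂ = 10.9334 - 4.43 = 6.5034 eV

Difference:
ΔKE = KE₁ - KE₂ = 8.6134 - 6.5034 = 2.1100 eV

Note: The difference equals the difference in work functions: 4.43 - 2.32 = 2.11 eV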